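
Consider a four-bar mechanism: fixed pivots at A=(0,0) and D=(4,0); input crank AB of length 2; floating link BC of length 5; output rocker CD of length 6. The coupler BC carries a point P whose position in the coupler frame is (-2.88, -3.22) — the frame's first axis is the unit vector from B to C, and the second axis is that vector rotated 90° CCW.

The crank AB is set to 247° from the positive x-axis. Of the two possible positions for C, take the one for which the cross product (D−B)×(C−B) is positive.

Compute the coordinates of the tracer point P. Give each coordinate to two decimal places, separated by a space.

A=(0,0), D=(4.00,0)
B = A + 2.00·(cos247°, sin247°) = (-0.7815, -1.8410)
|BD| = 5.1236
circle(B,5.00) ∩ circle(D,6.00): a=1.4884, h=4.7733
  candidates: C₊=(-1.1076,3.1483) cross=24.457; C₋=(2.3226,-5.7608) cross=-24.457
  mode + wants cross > 0 → take C=(-1.1076,3.1483) (cross=24.457)
ex = (C−B)/|BC| = (-0.0652,0.9979); ey = (-0.9979,-0.0652)
P = B + -2.88·ex + -3.22·ey = (2.6196,-4.5048)

2.62 -4.50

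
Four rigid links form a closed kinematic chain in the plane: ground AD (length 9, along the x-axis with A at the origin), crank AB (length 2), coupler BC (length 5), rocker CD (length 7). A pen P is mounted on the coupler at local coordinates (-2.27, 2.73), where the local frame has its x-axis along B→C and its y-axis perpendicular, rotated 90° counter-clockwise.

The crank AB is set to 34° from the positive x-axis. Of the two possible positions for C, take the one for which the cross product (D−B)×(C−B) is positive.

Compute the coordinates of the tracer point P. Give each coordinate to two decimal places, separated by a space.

A=(0,0), D=(9.00,0)
B = A + 2.00·(cos34°, sin34°) = (1.6581, 1.1184)
|BD| = 7.4266
circle(B,5.00) ∩ circle(D,7.00): a=2.0975, h=4.5388
  candidates: C₊=(4.4152,5.2895) cross=33.708; C₋=(3.0482,-3.6845) cross=-33.708
  mode + wants cross > 0 → take C=(4.4152,5.2895) (cross=33.708)
ex = (C−B)/|BC| = (0.5514,0.8342); ey = (-0.8342,0.5514)
P = B + -2.27·ex + 2.73·ey = (-1.8711,0.7300)

-1.87 0.73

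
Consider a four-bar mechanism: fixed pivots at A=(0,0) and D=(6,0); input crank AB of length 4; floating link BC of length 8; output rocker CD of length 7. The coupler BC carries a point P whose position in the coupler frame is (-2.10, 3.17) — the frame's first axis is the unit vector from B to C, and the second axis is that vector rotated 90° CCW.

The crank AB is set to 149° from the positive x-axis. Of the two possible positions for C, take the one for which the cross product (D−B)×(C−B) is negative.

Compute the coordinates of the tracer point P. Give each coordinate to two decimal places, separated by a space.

A=(0,0), D=(6.00,0)
B = A + 4.00·(cos149°, sin149°) = (-3.4287, 2.0602)
|BD| = 9.6511
circle(B,8.00) ∩ circle(D,7.00): a=5.6027, h=5.7105
  candidates: C₊=(3.2638,6.4431) cross=55.113; C₋=(0.8259,-4.7147) cross=-55.113
  mode - wants cross < 0 → take C=(0.8259,-4.7147) (cross=-55.113)
ex = (C−B)/|BC| = (0.5318,-0.8469); ey = (0.8469,0.5318)
P = B + -2.10·ex + 3.17·ey = (-1.8609,5.5244)

-1.86 5.52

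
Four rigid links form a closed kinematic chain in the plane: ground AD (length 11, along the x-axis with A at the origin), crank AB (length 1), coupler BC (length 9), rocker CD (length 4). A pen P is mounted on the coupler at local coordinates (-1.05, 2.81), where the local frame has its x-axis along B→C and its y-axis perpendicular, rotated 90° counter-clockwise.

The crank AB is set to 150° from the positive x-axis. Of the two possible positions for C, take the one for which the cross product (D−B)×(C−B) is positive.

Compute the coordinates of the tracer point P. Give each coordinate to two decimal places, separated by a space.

-2.52 3.00

A=(0,0), D=(11.00,0)
B = A + 1.00·(cos150°, sin150°) = (-0.8660, 0.5000)
|BD| = 11.8766
circle(B,9.00) ∩ circle(D,4.00): a=8.6748, h=2.3976
  candidates: C₊=(7.9020,2.5303) cross=28.475; C₋=(7.7001,-2.2607) cross=-28.475
  mode + wants cross > 0 → take C=(7.9020,2.5303) (cross=28.475)
ex = (C−B)/|BC| = (0.9742,0.2256); ey = (-0.2256,0.9742)
P = B + -1.05·ex + 2.81·ey = (-2.5229,3.0007)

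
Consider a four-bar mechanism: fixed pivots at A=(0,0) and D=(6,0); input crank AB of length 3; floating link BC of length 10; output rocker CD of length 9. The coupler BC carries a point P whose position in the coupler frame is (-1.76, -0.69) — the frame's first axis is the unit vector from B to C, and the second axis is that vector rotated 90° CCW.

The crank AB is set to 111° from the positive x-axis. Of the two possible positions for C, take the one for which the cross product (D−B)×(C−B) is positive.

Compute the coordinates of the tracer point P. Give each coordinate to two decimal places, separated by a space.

A=(0,0), D=(6.00,0)
B = A + 3.00·(cos111°, sin111°) = (-1.0751, 2.8007)
|BD| = 7.6093
circle(B,10.00) ∩ circle(D,9.00): a=5.0531, h=8.6294
  candidates: C₊=(6.7995,8.9644) cross=65.663; C₋=(0.4471,-7.0827) cross=-65.663
  mode + wants cross > 0 → take C=(6.7995,8.9644) (cross=65.663)
ex = (C−B)/|BC| = (0.7875,0.6164); ey = (-0.6164,0.7875)
P = B + -1.76·ex + -0.69·ey = (-2.0357,1.1726)

-2.04 1.17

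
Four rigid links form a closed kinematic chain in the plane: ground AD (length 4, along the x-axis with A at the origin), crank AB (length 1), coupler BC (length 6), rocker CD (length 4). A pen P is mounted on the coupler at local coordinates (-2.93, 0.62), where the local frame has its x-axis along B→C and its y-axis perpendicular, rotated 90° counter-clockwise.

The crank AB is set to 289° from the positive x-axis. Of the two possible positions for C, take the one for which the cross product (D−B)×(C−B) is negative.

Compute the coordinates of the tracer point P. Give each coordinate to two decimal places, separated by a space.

A=(0,0), D=(4.00,0)
B = A + 1.00·(cos289°, sin289°) = (0.3256, -0.9455)
|BD| = 3.7941
circle(B,6.00) ∩ circle(D,4.00): a=4.5327, h=3.9312
  candidates: C₊=(3.7356,3.9913) cross=14.916; C₋=(5.6950,-3.6231) cross=-14.916
  mode - wants cross < 0 → take C=(5.6950,-3.6231) (cross=-14.916)
ex = (C−B)/|BC| = (0.8949,-0.4463); ey = (0.4463,0.8949)
P = B + -2.93·ex + 0.62·ey = (-2.0198,0.9169)

-2.02 0.92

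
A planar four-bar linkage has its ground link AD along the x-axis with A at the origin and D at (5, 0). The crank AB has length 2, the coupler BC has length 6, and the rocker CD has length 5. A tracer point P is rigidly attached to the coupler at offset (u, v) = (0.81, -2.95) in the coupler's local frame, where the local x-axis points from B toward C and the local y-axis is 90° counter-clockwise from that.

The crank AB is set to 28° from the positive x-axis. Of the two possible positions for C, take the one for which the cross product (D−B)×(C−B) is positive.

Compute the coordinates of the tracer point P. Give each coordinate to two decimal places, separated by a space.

A=(0,0), D=(5.00,0)
B = A + 2.00·(cos28°, sin28°) = (1.7659, 0.9389)
|BD| = 3.3676
circle(B,6.00) ∩ circle(D,5.00): a=3.3170, h=4.9997
  candidates: C₊=(6.3454,4.8156) cross=16.837; C₋=(3.5574,-4.7874) cross=-16.837
  mode + wants cross > 0 → take C=(6.3454,4.8156) (cross=16.837)
ex = (C−B)/|BC| = (0.7632,0.6461); ey = (-0.6461,0.7632)
P = B + 0.81·ex + -2.95·ey = (4.2901,-0.7893)

4.29 -0.79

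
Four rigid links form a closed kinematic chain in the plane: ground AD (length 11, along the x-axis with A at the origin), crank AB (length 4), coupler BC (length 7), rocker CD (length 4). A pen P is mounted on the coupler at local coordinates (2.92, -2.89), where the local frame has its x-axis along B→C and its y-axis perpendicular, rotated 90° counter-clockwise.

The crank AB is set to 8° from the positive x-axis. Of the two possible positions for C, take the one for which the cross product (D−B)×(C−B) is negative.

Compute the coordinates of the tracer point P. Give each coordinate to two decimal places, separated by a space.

A=(0,0), D=(11.00,0)
B = A + 4.00·(cos8°, sin8°) = (3.9611, 0.5567)
|BD| = 7.0609
circle(B,7.00) ∩ circle(D,4.00): a=5.8673, h=3.8178
  candidates: C₊=(10.1111,3.9000) cross=26.957; C₋=(9.5091,-3.7118) cross=-26.957
  mode - wants cross < 0 → take C=(9.5091,-3.7118) (cross=-26.957)
ex = (C−B)/|BC| = (0.7926,-0.6098); ey = (0.6098,0.7926)
P = B + 2.92·ex + -2.89·ey = (4.5131,-3.5144)

4.51 -3.51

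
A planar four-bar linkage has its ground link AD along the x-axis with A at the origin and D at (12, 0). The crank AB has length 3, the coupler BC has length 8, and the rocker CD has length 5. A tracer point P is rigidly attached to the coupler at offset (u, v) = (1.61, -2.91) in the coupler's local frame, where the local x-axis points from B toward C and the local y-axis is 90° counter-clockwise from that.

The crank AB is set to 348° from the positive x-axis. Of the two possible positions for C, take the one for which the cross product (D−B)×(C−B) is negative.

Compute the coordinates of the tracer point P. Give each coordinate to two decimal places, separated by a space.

A=(0,0), D=(12.00,0)
B = A + 3.00·(cos348°, sin348°) = (2.9344, -0.6237)
|BD| = 9.0870
circle(B,8.00) ∩ circle(D,5.00): a=6.6894, h=4.3877
  candidates: C₊=(9.3069,4.2128) cross=39.871; C₋=(9.9093,-4.5419) cross=-39.871
  mode - wants cross < 0 → take C=(9.9093,-4.5419) (cross=-39.871)
ex = (C−B)/|BC| = (0.8719,-0.4898); ey = (0.4898,0.8719)
P = B + 1.61·ex + -2.91·ey = (2.9129,-3.9494)

2.91 -3.95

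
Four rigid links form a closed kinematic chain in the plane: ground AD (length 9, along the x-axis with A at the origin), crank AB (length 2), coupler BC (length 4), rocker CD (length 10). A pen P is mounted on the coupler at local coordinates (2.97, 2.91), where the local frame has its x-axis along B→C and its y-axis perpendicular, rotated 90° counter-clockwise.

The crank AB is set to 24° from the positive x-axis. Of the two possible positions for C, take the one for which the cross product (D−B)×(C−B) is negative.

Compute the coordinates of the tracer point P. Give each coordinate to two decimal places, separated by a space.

2.15 -3.33

A=(0,0), D=(9.00,0)
B = A + 2.00·(cos24°, sin24°) = (1.8271, 0.8135)
|BD| = 7.2189
circle(B,4.00) ∩ circle(D,10.00): a=-2.2086, h=3.3350
  candidates: C₊=(0.0083,4.3761) cross=24.075; C₋=(-0.7433,-2.2514) cross=-24.075
  mode - wants cross < 0 → take C=(-0.7433,-2.2514) (cross=-24.075)
ex = (C−B)/|BC| = (-0.6426,-0.7662); ey = (0.7662,-0.6426)
P = B + 2.97·ex + 2.91·ey = (2.1483,-3.3321)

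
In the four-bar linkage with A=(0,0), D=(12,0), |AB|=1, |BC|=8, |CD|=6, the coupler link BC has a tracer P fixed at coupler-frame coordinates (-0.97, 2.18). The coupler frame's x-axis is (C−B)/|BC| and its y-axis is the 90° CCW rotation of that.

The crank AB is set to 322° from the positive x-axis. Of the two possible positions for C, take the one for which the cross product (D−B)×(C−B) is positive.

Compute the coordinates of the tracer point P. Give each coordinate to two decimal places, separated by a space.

-1.24 0.65

A=(0,0), D=(12.00,0)
B = A + 1.00·(cos322°, sin322°) = (0.7880, -0.6157)
|BD| = 11.2289
circle(B,8.00) ∩ circle(D,6.00): a=6.8612, h=4.1138
  candidates: C₊=(7.4134,3.8682) cross=46.194; C₋=(7.8645,-4.3471) cross=-46.194
  mode + wants cross > 0 → take C=(7.4134,3.8682) (cross=46.194)
ex = (C−B)/|BC| = (0.8282,0.5605); ey = (-0.5605,0.8282)
P = B + -0.97·ex + 2.18·ey = (-1.2372,0.6461)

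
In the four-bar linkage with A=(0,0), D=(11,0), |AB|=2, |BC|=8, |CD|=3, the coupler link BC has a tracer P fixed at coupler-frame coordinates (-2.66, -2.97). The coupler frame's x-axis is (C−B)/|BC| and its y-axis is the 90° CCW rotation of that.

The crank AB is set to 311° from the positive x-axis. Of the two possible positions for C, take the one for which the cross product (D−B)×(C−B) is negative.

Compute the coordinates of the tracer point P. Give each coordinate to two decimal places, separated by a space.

-1.68 -4.15

A=(0,0), D=(11.00,0)
B = A + 2.00·(cos311°, sin311°) = (1.3121, -1.5094)
|BD| = 9.8048
circle(B,8.00) ∩ circle(D,3.00): a=7.7071, h=2.1448
  candidates: C₊=(8.5972,1.7963) cross=21.029; C₋=(9.2576,-2.4421) cross=-21.029
  mode - wants cross < 0 → take C=(9.2576,-2.4421) (cross=-21.029)
ex = (C−B)/|BC| = (0.9932,-0.1166); ey = (0.1166,0.9932)
P = B + -2.66·ex + -2.97·ey = (-1.6760,-4.1490)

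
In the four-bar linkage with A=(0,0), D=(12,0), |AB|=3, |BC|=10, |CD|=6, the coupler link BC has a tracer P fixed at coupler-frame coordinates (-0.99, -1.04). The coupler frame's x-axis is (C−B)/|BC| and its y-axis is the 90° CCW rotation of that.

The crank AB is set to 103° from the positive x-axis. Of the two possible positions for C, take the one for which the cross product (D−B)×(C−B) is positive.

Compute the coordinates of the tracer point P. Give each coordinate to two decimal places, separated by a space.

-1.40 1.68

A=(0,0), D=(12.00,0)
B = A + 3.00·(cos103°, sin103°) = (-0.6749, 2.9231)
|BD| = 13.0076
circle(B,10.00) ∩ circle(D,6.00): a=8.9639, h=4.4327
  candidates: C₊=(9.0559,5.2280) cross=57.658; C₋=(7.0636,-3.4106) cross=-57.658
  mode + wants cross > 0 → take C=(9.0559,5.2280) (cross=57.658)
ex = (C−B)/|BC| = (0.9731,0.2305); ey = (-0.2305,0.9731)
P = B + -0.99·ex + -1.04·ey = (-1.3985,1.6829)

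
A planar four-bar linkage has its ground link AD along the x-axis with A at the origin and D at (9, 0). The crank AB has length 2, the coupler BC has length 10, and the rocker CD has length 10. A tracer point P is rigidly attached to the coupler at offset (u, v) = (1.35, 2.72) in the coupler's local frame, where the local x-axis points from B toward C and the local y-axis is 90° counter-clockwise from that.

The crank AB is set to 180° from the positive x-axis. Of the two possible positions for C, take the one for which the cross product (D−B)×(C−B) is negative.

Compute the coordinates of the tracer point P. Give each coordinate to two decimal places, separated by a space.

A=(0,0), D=(9.00,0)
B = A + 2.00·(cos180°, sin180°) = (-2.0000, 0.0000)
|BD| = 11.0000
circle(B,10.00) ∩ circle(D,10.00): a=5.5000, h=8.3516
  candidates: C₊=(3.5000,8.3516) cross=91.868; C₋=(3.5000,-8.3516) cross=-91.868
  mode - wants cross < 0 → take C=(3.5000,-8.3516) (cross=-91.868)
ex = (C−B)/|BC| = (0.5500,-0.8352); ey = (0.8352,0.5500)
P = B + 1.35·ex + 2.72·ey = (1.0141,0.3685)

1.01 0.37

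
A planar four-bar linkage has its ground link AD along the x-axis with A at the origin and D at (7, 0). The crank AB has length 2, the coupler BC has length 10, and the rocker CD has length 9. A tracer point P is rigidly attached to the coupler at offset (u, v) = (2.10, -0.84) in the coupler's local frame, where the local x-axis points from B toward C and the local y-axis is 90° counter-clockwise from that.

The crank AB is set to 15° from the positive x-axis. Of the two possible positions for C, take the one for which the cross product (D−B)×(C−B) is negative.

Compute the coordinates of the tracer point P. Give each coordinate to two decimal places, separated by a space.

A=(0,0), D=(7.00,0)
B = A + 2.00·(cos15°, sin15°) = (1.9319, 0.5176)
|BD| = 5.0945
circle(B,10.00) ∩ circle(D,9.00): a=4.4120, h=8.9741
  candidates: C₊=(7.2329,8.9970) cross=45.719; C₋=(5.4092,-8.8583) cross=-45.719
  mode - wants cross < 0 → take C=(5.4092,-8.8583) (cross=-45.719)
ex = (C−B)/|BC| = (0.3477,-0.9376); ey = (0.9376,0.3477)
P = B + 2.10·ex + -0.84·ey = (1.8745,-1.7434)

1.87 -1.74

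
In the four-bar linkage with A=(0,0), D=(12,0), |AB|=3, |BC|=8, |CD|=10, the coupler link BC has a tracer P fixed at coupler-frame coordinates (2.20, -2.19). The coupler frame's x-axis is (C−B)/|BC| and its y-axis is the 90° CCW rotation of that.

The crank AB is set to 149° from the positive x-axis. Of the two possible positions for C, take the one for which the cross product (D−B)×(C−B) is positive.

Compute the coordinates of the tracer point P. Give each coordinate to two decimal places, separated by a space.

A=(0,0), D=(12.00,0)
B = A + 3.00·(cos149°, sin149°) = (-2.5715, 1.5451)
|BD| = 14.6532
circle(B,8.00) ∩ circle(D,10.00): a=6.0982, h=5.1780
  candidates: C₊=(4.0387,6.0513) cross=75.875; C₋=(2.9467,-4.2471) cross=-75.875
  mode + wants cross > 0 → take C=(4.0387,6.0513) (cross=75.875)
ex = (C−B)/|BC| = (0.8263,0.5633); ey = (-0.5633,0.8263)
P = B + 2.20·ex + -2.19·ey = (0.4799,0.9748)

0.48 0.97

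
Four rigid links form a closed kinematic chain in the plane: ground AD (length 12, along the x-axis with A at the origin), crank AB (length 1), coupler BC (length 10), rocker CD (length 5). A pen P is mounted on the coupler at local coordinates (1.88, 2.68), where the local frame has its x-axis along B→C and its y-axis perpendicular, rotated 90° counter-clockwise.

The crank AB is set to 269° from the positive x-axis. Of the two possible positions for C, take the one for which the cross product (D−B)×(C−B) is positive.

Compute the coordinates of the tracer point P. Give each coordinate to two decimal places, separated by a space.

A=(0,0), D=(12.00,0)
B = A + 1.00·(cos269°, sin269°) = (-0.0175, -0.9998)
|BD| = 12.0590
circle(B,10.00) ∩ circle(D,5.00): a=9.1392, h=4.0589
  candidates: C₊=(8.7537,3.8029) cross=48.947; C₋=(9.4268,-4.2870) cross=-48.947
  mode + wants cross > 0 → take C=(8.7537,3.8029) (cross=48.947)
ex = (C−B)/|BC| = (0.8771,0.4803); ey = (-0.4803,0.8771)
P = B + 1.88·ex + 2.68·ey = (0.3444,2.2537)

0.34 2.25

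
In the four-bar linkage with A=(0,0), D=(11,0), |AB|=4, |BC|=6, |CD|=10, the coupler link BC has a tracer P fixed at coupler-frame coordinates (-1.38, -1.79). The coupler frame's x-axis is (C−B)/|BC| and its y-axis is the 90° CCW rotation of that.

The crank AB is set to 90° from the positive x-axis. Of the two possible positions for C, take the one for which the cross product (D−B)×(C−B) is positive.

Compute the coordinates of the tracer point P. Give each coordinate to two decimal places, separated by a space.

A=(0,0), D=(11.00,0)
B = A + 4.00·(cos90°, sin90°) = (0.0000, 4.0000)
|BD| = 11.7047
circle(B,6.00) ∩ circle(D,10.00): a=3.1184, h=5.1260
  candidates: C₊=(4.6824,7.7517) cross=59.998; C₋=(1.1789,-1.8830) cross=-59.998
  mode + wants cross > 0 → take C=(4.6824,7.7517) (cross=59.998)
ex = (C−B)/|BC| = (0.7804,0.6253); ey = (-0.6253,0.7804)
P = B + -1.38·ex + -1.79·ey = (0.0423,1.7402)

0.04 1.74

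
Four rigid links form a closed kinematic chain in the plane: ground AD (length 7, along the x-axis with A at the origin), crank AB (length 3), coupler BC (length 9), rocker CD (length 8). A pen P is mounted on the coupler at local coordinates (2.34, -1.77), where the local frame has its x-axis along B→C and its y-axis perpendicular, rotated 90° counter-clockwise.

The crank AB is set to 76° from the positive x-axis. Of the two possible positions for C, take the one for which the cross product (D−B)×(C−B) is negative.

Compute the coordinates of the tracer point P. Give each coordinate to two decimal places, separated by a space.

A=(0,0), D=(7.00,0)
B = A + 3.00·(cos76°, sin76°) = (0.7258, 2.9109)
|BD| = 6.9166
circle(B,9.00) ∩ circle(D,8.00): a=4.6872, h=7.6831
  candidates: C₊=(8.2112,7.9078) cross=53.141; C₋=(1.7442,-6.0313) cross=-53.141
  mode - wants cross < 0 → take C=(1.7442,-6.0313) (cross=-53.141)
ex = (C−B)/|BC| = (0.1132,-0.9936); ey = (0.9936,0.1132)
P = B + 2.34·ex + -1.77·ey = (-0.7681,0.3856)

-0.77 0.39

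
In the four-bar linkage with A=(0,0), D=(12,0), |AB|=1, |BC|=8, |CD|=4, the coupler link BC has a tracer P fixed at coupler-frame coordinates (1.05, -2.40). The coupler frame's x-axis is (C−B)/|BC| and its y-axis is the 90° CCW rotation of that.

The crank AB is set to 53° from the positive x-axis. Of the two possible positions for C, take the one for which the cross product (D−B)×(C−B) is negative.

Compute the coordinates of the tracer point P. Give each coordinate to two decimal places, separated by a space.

A=(0,0), D=(12.00,0)
B = A + 1.00·(cos53°, sin53°) = (0.6018, 0.7986)
|BD| = 11.4261
circle(B,8.00) ∩ circle(D,4.00): a=7.8135, h=1.7173
  candidates: C₊=(8.5162,1.9656) cross=19.622; C₋=(8.2762,-1.4606) cross=-19.622
  mode - wants cross < 0 → take C=(8.2762,-1.4606) (cross=-19.622)
ex = (C−B)/|BC| = (0.9593,-0.2824); ey = (0.2824,0.9593)
P = B + 1.05·ex + -2.40·ey = (0.9313,-1.8002)

0.93 -1.80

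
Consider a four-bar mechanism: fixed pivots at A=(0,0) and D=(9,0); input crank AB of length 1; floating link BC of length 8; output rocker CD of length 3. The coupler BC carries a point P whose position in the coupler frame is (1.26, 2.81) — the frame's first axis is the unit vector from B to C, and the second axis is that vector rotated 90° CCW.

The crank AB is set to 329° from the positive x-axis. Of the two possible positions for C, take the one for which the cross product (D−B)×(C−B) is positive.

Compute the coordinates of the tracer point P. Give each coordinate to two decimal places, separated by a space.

A=(0,0), D=(9.00,0)
B = A + 1.00·(cos329°, sin329°) = (0.8572, -0.5150)
|BD| = 8.1591
circle(B,8.00) ∩ circle(D,3.00): a=7.4500, h=2.9150
  candidates: C₊=(8.1083,2.8644) cross=23.784; C₋=(8.4763,-2.9539) cross=-23.784
  mode + wants cross > 0 → take C=(8.1083,2.8644) (cross=23.784)
ex = (C−B)/|BC| = (0.9064,0.4224); ey = (-0.4224,0.9064)
P = B + 1.26·ex + 2.81·ey = (0.8122,2.5642)

0.81 2.56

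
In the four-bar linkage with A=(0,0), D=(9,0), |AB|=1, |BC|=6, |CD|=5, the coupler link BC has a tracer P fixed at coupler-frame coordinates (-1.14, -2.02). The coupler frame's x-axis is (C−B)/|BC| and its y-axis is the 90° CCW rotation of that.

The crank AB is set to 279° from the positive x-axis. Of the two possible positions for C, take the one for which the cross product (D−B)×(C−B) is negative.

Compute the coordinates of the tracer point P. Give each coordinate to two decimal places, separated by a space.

A=(0,0), D=(9.00,0)
B = A + 1.00·(cos279°, sin279°) = (0.1564, -0.9877)
|BD| = 8.8985
circle(B,6.00) ∩ circle(D,5.00): a=5.0674, h=3.2128
  candidates: C₊=(4.8359,2.7677) cross=28.589; C₋=(5.5491,-3.6182) cross=-28.589
  mode - wants cross < 0 → take C=(5.5491,-3.6182) (cross=-28.589)
ex = (C−B)/|BC| = (0.8988,-0.4384); ey = (0.4384,0.8988)
P = B + -1.14·ex + -2.02·ey = (-1.7538,-2.3034)

-1.75 -2.30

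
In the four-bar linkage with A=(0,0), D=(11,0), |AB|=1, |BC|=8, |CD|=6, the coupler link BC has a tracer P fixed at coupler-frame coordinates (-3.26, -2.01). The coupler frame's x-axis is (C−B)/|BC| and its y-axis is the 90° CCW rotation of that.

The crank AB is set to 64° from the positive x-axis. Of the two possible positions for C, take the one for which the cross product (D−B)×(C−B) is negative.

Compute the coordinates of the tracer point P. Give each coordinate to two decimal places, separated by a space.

A=(0,0), D=(11.00,0)
B = A + 1.00·(cos64°, sin64°) = (0.4384, 0.8988)
|BD| = 10.5998
circle(B,8.00) ∩ circle(D,6.00): a=6.6207, h=4.4907
  candidates: C₊=(7.4160,4.8120) cross=47.601; C₋=(6.6544,-4.1371) cross=-47.601
  mode - wants cross < 0 → take C=(6.6544,-4.1371) (cross=-47.601)
ex = (C−B)/|BC| = (0.7770,-0.6295); ey = (0.6295,0.7770)
P = B + -3.26·ex + -2.01·ey = (-3.3600,1.3892)

-3.36 1.39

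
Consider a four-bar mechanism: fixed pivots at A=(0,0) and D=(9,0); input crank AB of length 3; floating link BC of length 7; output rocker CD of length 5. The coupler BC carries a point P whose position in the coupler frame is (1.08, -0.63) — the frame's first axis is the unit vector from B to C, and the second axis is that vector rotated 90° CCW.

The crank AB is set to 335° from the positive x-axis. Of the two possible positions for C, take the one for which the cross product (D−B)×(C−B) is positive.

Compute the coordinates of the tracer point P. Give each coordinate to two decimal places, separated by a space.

A=(0,0), D=(9.00,0)
B = A + 3.00·(cos335°, sin335°) = (2.7189, -1.2679)
|BD| = 6.4078
circle(B,7.00) ∩ circle(D,5.00): a=5.0766, h=4.8195
  candidates: C₊=(6.7416,4.4609) cross=30.883; C₋=(8.6488,-4.9876) cross=-30.883
  mode + wants cross > 0 → take C=(6.7416,4.4609) (cross=30.883)
ex = (C−B)/|BC| = (0.5747,0.8184); ey = (-0.8184,0.5747)
P = B + 1.08·ex + -0.63·ey = (3.8551,-0.7460)

3.86 -0.75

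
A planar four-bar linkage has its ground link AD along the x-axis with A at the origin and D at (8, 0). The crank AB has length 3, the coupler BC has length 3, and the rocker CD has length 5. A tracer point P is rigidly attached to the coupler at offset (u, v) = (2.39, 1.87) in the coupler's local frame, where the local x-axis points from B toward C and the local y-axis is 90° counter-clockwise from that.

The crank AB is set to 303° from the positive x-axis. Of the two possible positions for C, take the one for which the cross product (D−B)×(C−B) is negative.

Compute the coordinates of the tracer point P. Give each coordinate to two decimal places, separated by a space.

A=(0,0), D=(8.00,0)
B = A + 3.00·(cos303°, sin303°) = (1.6339, -2.5160)
|BD| = 6.8452
circle(B,3.00) ∩ circle(D,5.00): a=2.2539, h=1.9799
  candidates: C₊=(3.0024,0.1537) cross=13.553; C₋=(4.4578,-3.5288) cross=-13.553
  mode - wants cross < 0 → take C=(4.4578,-3.5288) (cross=-13.553)
ex = (C−B)/|BC| = (0.9413,-0.3376); ey = (0.3376,0.9413)
P = B + 2.39·ex + 1.87·ey = (4.5149,-1.5627)

4.51 -1.56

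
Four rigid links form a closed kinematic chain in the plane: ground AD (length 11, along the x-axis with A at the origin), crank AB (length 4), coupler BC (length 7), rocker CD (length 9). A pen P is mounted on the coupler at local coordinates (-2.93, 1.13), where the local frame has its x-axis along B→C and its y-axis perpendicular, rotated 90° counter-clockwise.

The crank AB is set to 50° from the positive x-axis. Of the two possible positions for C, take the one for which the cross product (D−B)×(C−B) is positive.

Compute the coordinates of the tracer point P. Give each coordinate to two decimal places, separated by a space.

-0.25 1.68

A=(0,0), D=(11.00,0)
B = A + 4.00·(cos50°, sin50°) = (2.5712, 3.0642)
|BD| = 8.9685
circle(B,7.00) ∩ circle(D,9.00): a=2.7003, h=6.4582
  candidates: C₊=(7.3154,8.2112) cross=57.921; C₋=(2.9024,-3.9280) cross=-57.921
  mode + wants cross > 0 → take C=(7.3154,8.2112) (cross=57.921)
ex = (C−B)/|BC| = (0.6778,0.7353); ey = (-0.7353,0.6778)
P = B + -2.93·ex + 1.13·ey = (-0.2455,1.6756)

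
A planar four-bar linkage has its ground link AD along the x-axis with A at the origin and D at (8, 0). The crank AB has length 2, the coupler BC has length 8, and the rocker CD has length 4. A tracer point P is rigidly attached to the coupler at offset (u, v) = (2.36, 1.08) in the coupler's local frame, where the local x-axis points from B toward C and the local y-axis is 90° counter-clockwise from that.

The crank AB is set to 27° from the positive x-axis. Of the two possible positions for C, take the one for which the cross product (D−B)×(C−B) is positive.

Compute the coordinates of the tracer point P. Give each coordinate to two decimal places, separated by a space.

3.59 2.77

A=(0,0), D=(8.00,0)
B = A + 2.00·(cos27°, sin27°) = (1.7820, 0.9080)
|BD| = 6.2839
circle(B,8.00) ∩ circle(D,4.00): a=6.9612, h=3.9422
  candidates: C₊=(9.2398,3.8030) cross=24.773; C₋=(8.1006,-3.9987) cross=-24.773
  mode + wants cross > 0 → take C=(9.2398,3.8030) (cross=24.773)
ex = (C−B)/|BC| = (0.9322,0.3619); ey = (-0.3619,0.9322)
P = B + 2.36·ex + 1.08·ey = (3.5912,2.7688)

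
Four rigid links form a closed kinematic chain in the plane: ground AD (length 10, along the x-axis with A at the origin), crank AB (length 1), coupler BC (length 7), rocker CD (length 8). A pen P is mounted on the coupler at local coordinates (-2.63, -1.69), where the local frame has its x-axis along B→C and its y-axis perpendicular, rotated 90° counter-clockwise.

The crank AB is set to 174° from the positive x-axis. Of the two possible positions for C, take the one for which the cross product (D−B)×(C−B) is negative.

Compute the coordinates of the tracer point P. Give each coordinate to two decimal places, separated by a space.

A=(0,0), D=(10.00,0)
B = A + 1.00·(cos174°, sin174°) = (-0.9945, 0.1045)
|BD| = 10.9950
circle(B,7.00) ∩ circle(D,8.00): a=4.8154, h=5.0806
  candidates: C₊=(3.8689,5.1391) cross=55.861; C₋=(3.7723,-5.0216) cross=-55.861
  mode - wants cross < 0 → take C=(3.7723,-5.0216) (cross=-55.861)
ex = (C−B)/|BC| = (0.6810,-0.7323); ey = (0.7323,0.6810)
P = B + -2.63·ex + -1.69·ey = (-4.0231,0.8796)

-4.02 0.88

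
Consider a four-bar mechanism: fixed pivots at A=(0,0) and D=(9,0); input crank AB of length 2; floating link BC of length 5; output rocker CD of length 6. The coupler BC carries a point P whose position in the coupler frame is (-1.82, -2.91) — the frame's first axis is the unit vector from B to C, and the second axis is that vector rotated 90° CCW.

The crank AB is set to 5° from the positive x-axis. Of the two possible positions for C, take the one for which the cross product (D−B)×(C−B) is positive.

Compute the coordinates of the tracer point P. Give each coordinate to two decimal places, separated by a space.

3.37 -2.97

A=(0,0), D=(9.00,0)
B = A + 2.00·(cos5°, sin5°) = (1.9924, 0.1743)
|BD| = 7.0098
circle(B,5.00) ∩ circle(D,6.00): a=2.7203, h=4.1953
  candidates: C₊=(4.8161,4.3006) cross=29.408; C₋=(4.6075,-4.0873) cross=-29.408
  mode + wants cross > 0 → take C=(4.8161,4.3006) (cross=29.408)
ex = (C−B)/|BC| = (0.5648,0.8253); ey = (-0.8253,0.5648)
P = B + -1.82·ex + -2.91·ey = (3.3661,-2.9711)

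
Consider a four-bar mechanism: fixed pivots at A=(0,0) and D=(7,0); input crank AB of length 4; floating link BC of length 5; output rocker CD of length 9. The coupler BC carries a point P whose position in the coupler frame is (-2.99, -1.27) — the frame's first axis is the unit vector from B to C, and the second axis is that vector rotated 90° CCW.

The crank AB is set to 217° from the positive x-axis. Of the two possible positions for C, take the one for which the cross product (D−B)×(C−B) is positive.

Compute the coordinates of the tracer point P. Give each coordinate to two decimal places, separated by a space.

A=(0,0), D=(7.00,0)
B = A + 4.00·(cos217°, sin217°) = (-3.1945, -2.4073)
|BD| = 10.4749
circle(B,5.00) ∩ circle(D,9.00): a=2.5644, h=4.2923
  candidates: C₊=(-1.6852,2.3595) cross=44.961; C₋=(0.2876,-5.9954) cross=-44.961
  mode + wants cross > 0 → take C=(-1.6852,2.3595) (cross=44.961)
ex = (C−B)/|BC| = (0.3019,0.9533); ey = (-0.9533,0.3019)
P = B + -2.99·ex + -1.27·ey = (-2.8864,-5.6411)

-2.89 -5.64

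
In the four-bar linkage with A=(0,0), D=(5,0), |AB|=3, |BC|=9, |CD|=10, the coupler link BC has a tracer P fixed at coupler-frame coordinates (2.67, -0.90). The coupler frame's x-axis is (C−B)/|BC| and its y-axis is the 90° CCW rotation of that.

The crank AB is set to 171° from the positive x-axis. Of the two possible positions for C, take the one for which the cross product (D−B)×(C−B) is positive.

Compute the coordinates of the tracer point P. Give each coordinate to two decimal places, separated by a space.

-1.15 2.62

A=(0,0), D=(5.00,0)
B = A + 3.00·(cos171°, sin171°) = (-2.9631, 0.4693)
|BD| = 7.9769
circle(B,9.00) ∩ circle(D,10.00): a=2.7975, h=8.5542
  candidates: C₊=(0.3329,8.8441) cross=68.236; C₋=(-0.6737,-8.2346) cross=-68.236
  mode + wants cross > 0 → take C=(0.3329,8.8441) (cross=68.236)
ex = (C−B)/|BC| = (0.3662,0.9305); ey = (-0.9305,0.3662)
P = B + 2.67·ex + -0.90·ey = (-1.1478,2.6242)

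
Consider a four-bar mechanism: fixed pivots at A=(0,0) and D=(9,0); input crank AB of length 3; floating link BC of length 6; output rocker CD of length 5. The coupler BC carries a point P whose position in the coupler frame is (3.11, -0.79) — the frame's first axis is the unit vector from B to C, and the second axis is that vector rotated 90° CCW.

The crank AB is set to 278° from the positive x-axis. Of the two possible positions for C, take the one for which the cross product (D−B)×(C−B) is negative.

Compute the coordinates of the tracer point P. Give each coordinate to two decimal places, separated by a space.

A=(0,0), D=(9.00,0)
B = A + 3.00·(cos278°, sin278°) = (0.4175, -2.9708)
|BD| = 9.0821
circle(B,6.00) ∩ circle(D,5.00): a=5.1466, h=3.0842
  candidates: C₊=(4.2722,1.6272) cross=28.011; C₋=(6.2899,-4.2018) cross=-28.011
  mode - wants cross < 0 → take C=(6.2899,-4.2018) (cross=-28.011)
ex = (C−B)/|BC| = (0.9787,-0.2052); ey = (0.2052,0.9787)
P = B + 3.11·ex + -0.79·ey = (3.2993,-4.3821)

3.30 -4.38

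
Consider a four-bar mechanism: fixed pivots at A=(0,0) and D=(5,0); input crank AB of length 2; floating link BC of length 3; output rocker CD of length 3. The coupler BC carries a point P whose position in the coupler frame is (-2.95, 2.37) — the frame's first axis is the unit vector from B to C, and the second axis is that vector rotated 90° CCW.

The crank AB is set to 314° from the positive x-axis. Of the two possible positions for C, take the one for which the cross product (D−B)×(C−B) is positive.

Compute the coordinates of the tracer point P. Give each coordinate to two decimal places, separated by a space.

A=(0,0), D=(5.00,0)
B = A + 2.00·(cos314°, sin314°) = (1.3893, -1.4387)
|BD| = 3.8868
circle(B,3.00) ∩ circle(D,3.00): a=1.9434, h=2.2855
  candidates: C₊=(2.3487,1.4038) cross=8.883; C₋=(4.0406,-2.8425) cross=-8.883
  mode + wants cross > 0 → take C=(2.3487,1.4038) (cross=8.883)
ex = (C−B)/|BC| = (0.3198,0.9475); ey = (-0.9475,0.3198)
P = B + -2.95·ex + 2.37·ey = (-1.7996,-3.4759)

-1.80 -3.48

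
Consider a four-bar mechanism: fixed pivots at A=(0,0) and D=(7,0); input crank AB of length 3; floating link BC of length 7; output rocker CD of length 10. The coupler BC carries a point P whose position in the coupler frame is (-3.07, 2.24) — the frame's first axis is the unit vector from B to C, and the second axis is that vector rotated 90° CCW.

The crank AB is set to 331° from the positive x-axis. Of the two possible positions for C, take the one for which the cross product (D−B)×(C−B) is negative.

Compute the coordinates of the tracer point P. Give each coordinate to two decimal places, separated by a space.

5.32 1.23

A=(0,0), D=(7.00,0)
B = A + 3.00·(cos331°, sin331°) = (2.6239, -1.4544)
|BD| = 4.6115
circle(B,7.00) ∩ circle(D,10.00): a=-3.2239, h=6.2134
  candidates: C₊=(-2.3952,3.4251) cross=28.653; C₋=(1.5242,-8.3675) cross=-28.653
  mode - wants cross < 0 → take C=(1.5242,-8.3675) (cross=-28.653)
ex = (C−B)/|BC| = (-0.1571,-0.9876); ey = (0.9876,-0.1571)
P = B + -3.07·ex + 2.24·ey = (5.3183,1.2255)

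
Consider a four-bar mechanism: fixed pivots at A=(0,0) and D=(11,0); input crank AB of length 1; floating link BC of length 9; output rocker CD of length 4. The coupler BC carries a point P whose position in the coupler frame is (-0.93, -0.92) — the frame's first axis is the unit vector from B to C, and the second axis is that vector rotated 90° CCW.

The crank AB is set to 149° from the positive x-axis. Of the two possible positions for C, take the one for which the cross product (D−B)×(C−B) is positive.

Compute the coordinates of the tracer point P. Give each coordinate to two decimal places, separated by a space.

-1.56 -0.59

A=(0,0), D=(11.00,0)
B = A + 1.00·(cos149°, sin149°) = (-0.8572, 0.5150)
|BD| = 11.8683
circle(B,9.00) ∩ circle(D,4.00): a=8.6726, h=2.4056
  candidates: C₊=(7.9116,2.5420) cross=28.550; C₋=(7.7028,-2.2646) cross=-28.550
  mode + wants cross > 0 → take C=(7.9116,2.5420) (cross=28.550)
ex = (C−B)/|BC| = (0.9743,0.2252); ey = (-0.2252,0.9743)
P = B + -0.93·ex + -0.92·ey = (-1.5561,-0.5908)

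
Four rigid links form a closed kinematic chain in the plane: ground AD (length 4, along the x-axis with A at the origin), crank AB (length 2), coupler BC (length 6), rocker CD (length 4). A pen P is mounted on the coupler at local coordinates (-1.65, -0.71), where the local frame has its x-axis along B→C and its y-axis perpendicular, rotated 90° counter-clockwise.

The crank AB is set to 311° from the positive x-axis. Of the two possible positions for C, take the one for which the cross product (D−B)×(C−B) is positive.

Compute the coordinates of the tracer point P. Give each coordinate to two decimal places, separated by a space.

1.30 -3.31

A=(0,0), D=(4.00,0)
B = A + 2.00·(cos311°, sin311°) = (1.3121, -1.5094)
|BD| = 3.0827
circle(B,6.00) ∩ circle(D,4.00): a=4.7853, h=3.6196
  candidates: C₊=(3.7122,3.9896) cross=11.158; C₋=(7.2568,-2.3223) cross=-11.158
  mode + wants cross > 0 → take C=(3.7122,3.9896) (cross=11.158)
ex = (C−B)/|BC| = (0.4000,0.9165); ey = (-0.9165,0.4000)
P = B + -1.65·ex + -0.71·ey = (1.3028,-3.3057)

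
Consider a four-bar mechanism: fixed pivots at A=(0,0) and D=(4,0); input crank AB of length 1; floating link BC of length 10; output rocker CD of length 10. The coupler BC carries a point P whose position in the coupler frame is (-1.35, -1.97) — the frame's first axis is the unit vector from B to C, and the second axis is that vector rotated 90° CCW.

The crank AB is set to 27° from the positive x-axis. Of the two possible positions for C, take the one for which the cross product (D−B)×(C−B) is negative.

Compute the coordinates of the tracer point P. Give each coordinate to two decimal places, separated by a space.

A=(0,0), D=(4.00,0)
B = A + 1.00·(cos27°, sin27°) = (0.8910, 0.4540)
|BD| = 3.1420
circle(B,10.00) ∩ circle(D,10.00): a=1.5710, h=9.8758
  candidates: C₊=(3.8725,9.9992) cross=31.030; C₋=(1.0185,-9.5452) cross=-31.030
  mode - wants cross < 0 → take C=(1.0185,-9.5452) (cross=-31.030)
ex = (C−B)/|BC| = (0.0128,-0.9999); ey = (0.9999,0.0128)
P = B + -1.35·ex + -1.97·ey = (-1.0960,1.7788)

-1.10 1.78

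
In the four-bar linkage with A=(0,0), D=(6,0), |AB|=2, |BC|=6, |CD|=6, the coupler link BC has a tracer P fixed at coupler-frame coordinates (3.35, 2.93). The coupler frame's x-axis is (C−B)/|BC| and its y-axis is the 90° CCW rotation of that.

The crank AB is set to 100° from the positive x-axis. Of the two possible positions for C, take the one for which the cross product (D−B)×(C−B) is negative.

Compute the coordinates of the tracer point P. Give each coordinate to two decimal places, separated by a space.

A=(0,0), D=(6.00,0)
B = A + 2.00·(cos100°, sin100°) = (-0.3473, 1.9696)
|BD| = 6.6459
circle(B,6.00) ∩ circle(D,6.00): a=3.3229, h=4.9958
  candidates: C₊=(4.3069,5.7562) cross=33.201; C₋=(1.3458,-3.7866) cross=-33.201
  mode - wants cross < 0 → take C=(1.3458,-3.7866) (cross=-33.201)
ex = (C−B)/|BC| = (0.2822,-0.9594); ey = (0.9594,0.2822)
P = B + 3.35·ex + 2.93·ey = (3.4089,-0.4175)

3.41 -0.42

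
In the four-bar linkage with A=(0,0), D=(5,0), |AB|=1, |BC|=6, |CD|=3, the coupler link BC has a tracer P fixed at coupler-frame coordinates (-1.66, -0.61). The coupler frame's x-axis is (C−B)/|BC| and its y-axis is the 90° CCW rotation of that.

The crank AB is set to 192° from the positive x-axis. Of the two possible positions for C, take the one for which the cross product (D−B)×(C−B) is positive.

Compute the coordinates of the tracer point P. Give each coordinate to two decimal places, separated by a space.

A=(0,0), D=(5.00,0)
B = A + 1.00·(cos192°, sin192°) = (-0.9781, -0.2079)
|BD| = 5.9818
circle(B,6.00) ∩ circle(D,3.00): a=5.2477, h=2.9088
  candidates: C₊=(4.1653,2.8815) cross=17.400; C₋=(4.3675,-2.9326) cross=-17.400
  mode + wants cross > 0 → take C=(4.1653,2.8815) (cross=17.400)
ex = (C−B)/|BC| = (0.8572,0.5149); ey = (-0.5149,0.8572)
P = B + -1.66·ex + -0.61·ey = (-2.0871,-1.5856)

-2.09 -1.59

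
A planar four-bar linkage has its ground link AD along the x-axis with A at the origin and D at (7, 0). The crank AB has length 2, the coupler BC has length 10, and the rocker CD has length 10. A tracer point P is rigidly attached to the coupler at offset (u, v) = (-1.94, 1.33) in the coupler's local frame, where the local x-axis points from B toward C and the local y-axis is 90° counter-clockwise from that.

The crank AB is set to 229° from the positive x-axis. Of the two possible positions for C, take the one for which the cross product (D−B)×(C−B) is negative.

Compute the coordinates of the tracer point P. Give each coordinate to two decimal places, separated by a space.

-1.35 0.84

A=(0,0), D=(7.00,0)
B = A + 2.00·(cos229°, sin229°) = (-1.3121, -1.5094)
|BD| = 8.4481
circle(B,10.00) ∩ circle(D,10.00): a=4.2240, h=9.0641
  candidates: C₊=(1.2245,8.1635) cross=76.574; C₋=(4.4634,-9.6729) cross=-76.574
  mode - wants cross < 0 → take C=(4.4634,-9.6729) (cross=-76.574)
ex = (C−B)/|BC| = (0.5776,-0.8164); ey = (0.8164,0.5776)
P = B + -1.94·ex + 1.33·ey = (-1.3468,0.8425)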